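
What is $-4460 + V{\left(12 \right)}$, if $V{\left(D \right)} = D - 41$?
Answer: $-4489$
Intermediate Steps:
$V{\left(D \right)} = -41 + D$
$-4460 + V{\left(12 \right)} = -4460 + \left(-41 + 12\right) = -4460 - 29 = -4489$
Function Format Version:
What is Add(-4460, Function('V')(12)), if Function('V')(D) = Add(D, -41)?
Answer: -4489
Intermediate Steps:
Function('V')(D) = Add(-41, D)
Add(-4460, Function('V')(12)) = Add(-4460, Add(-41, 12)) = Add(-4460, -29) = -4489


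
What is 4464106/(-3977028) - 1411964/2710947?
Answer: -2952895855229/1796918687586 ≈ -1.6433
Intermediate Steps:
4464106/(-3977028) - 1411964/2710947 = 4464106*(-1/3977028) - 1411964*1/2710947 = -2232053/1988514 - 1411964/2710947 = -2952895855229/1796918687586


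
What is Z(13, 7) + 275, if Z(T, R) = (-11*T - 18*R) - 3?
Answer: 3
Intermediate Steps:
Z(T, R) = -3 - 18*R - 11*T (Z(T, R) = (-18*R - 11*T) - 3 = -3 - 18*R - 11*T)
Z(13, 7) + 275 = (-3 - 18*7 - 11*13) + 275 = (-3 - 126 - 143) + 275 = -272 + 275 = 3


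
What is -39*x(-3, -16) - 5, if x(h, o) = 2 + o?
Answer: 541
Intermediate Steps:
-39*x(-3, -16) - 5 = -39*(2 - 16) - 5 = -39*(-14) - 5 = 546 - 5 = 541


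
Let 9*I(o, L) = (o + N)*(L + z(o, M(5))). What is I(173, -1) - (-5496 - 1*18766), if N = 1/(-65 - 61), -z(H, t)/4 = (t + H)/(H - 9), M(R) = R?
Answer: 374421295/15498 ≈ 24159.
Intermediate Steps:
z(H, t) = -4*(H + t)/(-9 + H) (z(H, t) = -4*(t + H)/(H - 9) = -4*(H + t)/(-9 + H))
N = -1/126 (N = 1/(-126) = -1/126 ≈ -0.0079365)
I(o, L) = (-1/126 + o)*(L + 4*(-5 - o)/(-9 + o))/9 (I(o, L) = ((o - 1/126)*(L + 4*(-o - 1*5)/(-9 + o)))/9 = ((-1/126 + o)*(L + 4*(-o - 5)/(-9 + o)))/9 = ((-1/126 + o)*(L + 4*(-5 - o)/(-9 + o)))/9 = (-1/126 + o)*(L + 4*(-5 - o)/(-9 + o))/9)
I(173, -1) - (-5496 - 1*18766) = (20 + 4*173 - 504*173*(5 + 173) - (-1 + 126*173)*(-9 + 173))/(1134*(-9 + 173)) - (-5496 - 1*18766) = (1/1134)*(20 + 692 - 504*173*178 - 1*(-1 + 21798)*164)/164 - (-5496 - 18766) = (1/1134)*(1/164)*(20 + 692 - 15520176 - 1*21797*164) - 1*(-24262) = (1/1134)*(1/164)*(20 + 692 - 15520176 - 3574708) + 24262 = (1/1134)*(1/164)*(-19094172) + 24262 = -1591181/15498 + 24262 = 374421295/15498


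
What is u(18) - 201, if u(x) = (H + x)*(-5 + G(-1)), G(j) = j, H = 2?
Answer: -321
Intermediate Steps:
u(x) = -12 - 6*x (u(x) = (2 + x)*(-5 - 1) = (2 + x)*(-6) = -12 - 6*x)
u(18) - 201 = (-12 - 6*18) - 201 = (-12 - 108) - 201 = -120 - 201 = -321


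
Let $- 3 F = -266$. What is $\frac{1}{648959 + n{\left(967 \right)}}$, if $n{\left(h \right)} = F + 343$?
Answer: $\frac{3}{1948172} \approx 1.5399 \cdot 10^{-6}$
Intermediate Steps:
$F = \frac{266}{3}$ ($F = \left(- \frac{1}{3}\right) \left(-266\right) = \frac{266}{3} \approx 88.667$)
$n{\left(h \right)} = \frac{1295}{3}$ ($n{\left(h \right)} = \frac{266}{3} + 343 = \frac{1295}{3}$)
$\frac{1}{648959 + n{\left(967 \right)}} = \frac{1}{648959 + \frac{1295}{3}} = \frac{1}{\frac{1948172}{3}} = \frac{3}{1948172}$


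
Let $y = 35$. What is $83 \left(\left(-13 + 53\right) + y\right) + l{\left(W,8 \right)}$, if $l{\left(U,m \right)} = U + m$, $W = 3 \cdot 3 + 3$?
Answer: $6245$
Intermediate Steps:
$W = 12$ ($W = 9 + 3 = 12$)
$83 \left(\left(-13 + 53\right) + y\right) + l{\left(W,8 \right)} = 83 \left(\left(-13 + 53\right) + 35\right) + \left(12 + 8\right) = 83 \left(40 + 35\right) + 20 = 83 \cdot 75 + 20 = 6225 + 20 = 6245$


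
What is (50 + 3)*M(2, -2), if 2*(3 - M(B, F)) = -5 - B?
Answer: 689/2 ≈ 344.50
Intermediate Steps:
M(B, F) = 11/2 + B/2 (M(B, F) = 3 - (-5 - B)/2 = 3 + (5/2 + B/2) = 11/2 + B/2)
(50 + 3)*M(2, -2) = (50 + 3)*(11/2 + (1/2)*2) = 53*(11/2 + 1) = 53*(13/2) = 689/2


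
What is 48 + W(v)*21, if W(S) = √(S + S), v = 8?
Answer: 132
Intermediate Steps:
W(S) = √2*√S (W(S) = √(2*S) = √2*√S)
48 + W(v)*21 = 48 + (√2*√8)*21 = 48 + (√2*(2*√2))*21 = 48 + 4*21 = 48 + 84 = 132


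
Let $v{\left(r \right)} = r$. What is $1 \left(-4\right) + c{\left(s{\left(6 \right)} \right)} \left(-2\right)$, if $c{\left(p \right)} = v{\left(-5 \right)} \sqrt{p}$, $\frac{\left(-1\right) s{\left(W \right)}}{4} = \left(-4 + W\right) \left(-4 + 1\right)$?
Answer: $-4 + 20 \sqrt{6} \approx 44.99$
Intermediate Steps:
$s{\left(W \right)} = -48 + 12 W$ ($s{\left(W \right)} = - 4 \left(-4 + W\right) \left(-4 + 1\right) = - 4 \left(-4 + W\right) \left(-3\right) = - 4 \left(12 - 3 W\right) = -48 + 12 W$)
$c{\left(p \right)} = - 5 \sqrt{p}$
$1 \left(-4\right) + c{\left(s{\left(6 \right)} \right)} \left(-2\right) = 1 \left(-4\right) + - 5 \sqrt{-48 + 12 \cdot 6} \left(-2\right) = -4 + - 5 \sqrt{-48 + 72} \left(-2\right) = -4 + - 5 \sqrt{24} \left(-2\right) = -4 + - 5 \cdot 2 \sqrt{6} \left(-2\right) = -4 + - 10 \sqrt{6} \left(-2\right) = -4 + 20 \sqrt{6}$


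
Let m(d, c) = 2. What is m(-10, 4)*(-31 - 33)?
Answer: -128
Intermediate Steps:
m(-10, 4)*(-31 - 33) = 2*(-31 - 33) = 2*(-64) = -128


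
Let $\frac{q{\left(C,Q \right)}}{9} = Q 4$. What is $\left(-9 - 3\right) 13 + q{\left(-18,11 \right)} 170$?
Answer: $67164$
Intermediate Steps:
$q{\left(C,Q \right)} = 36 Q$ ($q{\left(C,Q \right)} = 9 Q 4 = 9 \cdot 4 Q = 36 Q$)
$\left(-9 - 3\right) 13 + q{\left(-18,11 \right)} 170 = \left(-9 - 3\right) 13 + 36 \cdot 11 \cdot 170 = \left(-9 - 3\right) 13 + 396 \cdot 170 = \left(-12\right) 13 + 67320 = -156 + 67320 = 67164$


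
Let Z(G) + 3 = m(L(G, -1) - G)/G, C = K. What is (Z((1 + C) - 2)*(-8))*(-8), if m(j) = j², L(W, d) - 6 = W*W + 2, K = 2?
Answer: 3904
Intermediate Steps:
C = 2
L(W, d) = 8 + W² (L(W, d) = 6 + (W*W + 2) = 6 + (W² + 2) = 6 + (2 + W²) = 8 + W²)
Z(G) = -3 + (8 + G² - G)²/G (Z(G) = -3 + ((8 + G²) - G)²/G = -3 + (8 + G² - G)²/G)
(Z((1 + C) - 2)*(-8))*(-8) = ((-3 + (8 + ((1 + 2) - 2)² - ((1 + 2) - 2))²/((1 + 2) - 2))*(-8))*(-8) = ((-3 + (8 + (3 - 2)² - (3 - 2))²/(3 - 2))*(-8))*(-8) = ((-3 + (8 + 1² - 1*1)²/1)*(-8))*(-8) = ((-3 + 1*(8 + 1 - 1)²)*(-8))*(-8) = ((-3 + 1*8²)*(-8))*(-8) = ((-3 + 1*64)*(-8))*(-8) = ((-3 + 64)*(-8))*(-8) = (61*(-8))*(-8) = -488*(-8) = 3904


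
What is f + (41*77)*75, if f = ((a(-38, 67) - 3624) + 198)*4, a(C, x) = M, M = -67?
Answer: 222803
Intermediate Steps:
a(C, x) = -67
f = -13972 (f = ((-67 - 3624) + 198)*4 = (-3691 + 198)*4 = -3493*4 = -13972)
f + (41*77)*75 = -13972 + (41*77)*75 = -13972 + 3157*75 = -13972 + 236775 = 222803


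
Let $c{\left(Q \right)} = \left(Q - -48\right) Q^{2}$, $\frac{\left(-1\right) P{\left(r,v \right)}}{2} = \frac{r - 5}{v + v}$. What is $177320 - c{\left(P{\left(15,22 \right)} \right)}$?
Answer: $\frac{235999845}{1331} \approx 1.7731 \cdot 10^{5}$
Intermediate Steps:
$P{\left(r,v \right)} = - \frac{-5 + r}{v}$ ($P{\left(r,v \right)} = - 2 \frac{r - 5}{v + v} = - 2 \frac{-5 + r}{2 v} = - \frac{-5 + r}{v}$)
$c{\left(Q \right)} = Q^{2} \left(48 + Q\right)$ ($c{\left(Q \right)} = \left(Q + 48\right) Q^{2} = \left(48 + Q\right) Q^{2} = Q^{2} \left(48 + Q\right)$)
$177320 - c{\left(P{\left(15,22 \right)} \right)} = 177320 - \left(\frac{5 - 15}{22}\right)^{2} \left(48 + \frac{5 - 15}{22}\right) = 177320 - \left(\frac{1}{22} \left(-10\right)\right)^{2} \left(48 + \frac{1}{22} \left(-10\right)\right) = 177320 - \left(- \frac{5}{11}\right)^{2} \left(48 - \frac{5}{11}\right) = 177320 - \frac{25}{121} \cdot \frac{523}{11} = 177320 - \frac{13075}{1331} = \frac{235999845}{1331}$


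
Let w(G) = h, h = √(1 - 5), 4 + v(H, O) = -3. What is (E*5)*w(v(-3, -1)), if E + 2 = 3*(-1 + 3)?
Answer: 40*I ≈ 40.0*I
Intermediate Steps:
v(H, O) = -7 (v(H, O) = -4 - 3 = -7)
E = 4 (E = -2 + 3*(-1 + 3) = -2 + 3*2 = -2 + 6 = 4)
h = 2*I (h = √(-4) = 2*I ≈ 2.0*I)
w(G) = 2*I
(E*5)*w(v(-3, -1)) = (4*5)*(2*I) = 20*(2*I) = 40*I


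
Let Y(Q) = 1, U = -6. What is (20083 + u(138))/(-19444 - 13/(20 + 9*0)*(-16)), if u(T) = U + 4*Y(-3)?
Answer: -100405/97168 ≈ -1.0333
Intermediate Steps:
u(T) = -2 (u(T) = -6 + 4*1 = -6 + 4 = -2)
(20083 + u(138))/(-19444 - 13/(20 + 9*0)*(-16)) = (20083 - 2)/(-19444 - 13/(20 + 9*0)*(-16)) = 20081/(-19444 - 13/(20 + 0)*(-16)) = 20081/(-19444 - 13/20*(-16)) = 20081/(-19444 + 52/5) = 20081/(-97168/5) = 20081*(-5/97168) = -100405/97168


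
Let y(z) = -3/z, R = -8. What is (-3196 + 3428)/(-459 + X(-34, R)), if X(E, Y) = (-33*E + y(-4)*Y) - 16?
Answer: 232/641 ≈ 0.36193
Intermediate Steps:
X(E, Y) = -16 - 33*E + 3*Y/4 (X(E, Y) = (-33*E + (-3/(-4))*Y) - 16 = (-33*E + (-3*(-1/4))*Y) - 16 = (-33*E + 3*Y/4) - 16 = -16 - 33*E + 3*Y/4)
(-3196 + 3428)/(-459 + X(-34, R)) = (-3196 + 3428)/(-459 + (-16 - 33*(-34) + (3/4)*(-8))) = 232/(-459 + (-16 + 1122 - 6)) = 232/(-459 + 1100) = 232/641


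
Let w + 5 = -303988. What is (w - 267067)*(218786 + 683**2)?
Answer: -391333141500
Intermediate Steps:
w = -303993 (w = -5 - 303988 = -303993)
(w - 267067)*(218786 + 683**2) = (-303993 - 267067)*(218786 + 683**2) = -571060*(218786 + 466489) = -571060*685275 = -391333141500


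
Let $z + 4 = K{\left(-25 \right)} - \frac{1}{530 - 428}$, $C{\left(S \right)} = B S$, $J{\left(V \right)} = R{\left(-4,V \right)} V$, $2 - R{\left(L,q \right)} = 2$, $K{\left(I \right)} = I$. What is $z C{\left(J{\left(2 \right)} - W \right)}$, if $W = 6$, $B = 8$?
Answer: $\frac{23672}{17} \approx 1392.5$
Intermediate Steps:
$R{\left(L,q \right)} = 0$ ($R{\left(L,q \right)} = 2 - 2 = 0$)
$J{\left(V \right)} = 0$ ($J{\left(V \right)} = 0 V = 0$)
$C{\left(S \right)} = 8 S$
$z = - \frac{2959}{102}$ ($z = -4 - \left(25 + \frac{1}{530 - 428}\right) = -4 - \frac{2551}{102} = - \frac{2959}{102} \approx -29.01$)
$z C{\left(J{\left(2 \right)} - W \right)} = - \frac{2959 \cdot 8 \left(0 - 6\right)}{102} = - \frac{2959 \cdot 8 \left(-6\right)}{102} = \left(- \frac{2959}{102}\right) \left(-48\right) = \frac{23672}{17}$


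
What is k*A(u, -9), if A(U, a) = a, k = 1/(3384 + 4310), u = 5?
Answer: -9/7694 ≈ -0.0011697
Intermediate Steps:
k = 1/7694 ≈ 0.00012997
k*A(u, -9) = (1/7694)*(-9) = -9/7694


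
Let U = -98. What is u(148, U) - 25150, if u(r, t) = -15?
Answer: -25165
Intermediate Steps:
u(148, U) - 25150 = -15 - 25150 = -25165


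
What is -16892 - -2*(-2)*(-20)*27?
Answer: -14732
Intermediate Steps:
-16892 - -2*(-2)*(-20)*27 = -16892 - 4*(-20)*27 = -16892 - (-80)*27 = -16892 - 1*(-2160) = -16892 + 2160 = -14732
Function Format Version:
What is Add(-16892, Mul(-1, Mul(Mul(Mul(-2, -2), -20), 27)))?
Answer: -14732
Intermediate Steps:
Add(-16892, Mul(-1, Mul(Mul(Mul(-2, -2), -20), 27))) = Add(-16892, Mul(-1, Mul(Mul(4, -20), 27))) = Add(-16892, Mul(-1, Mul(-80, 27))) = Add(-16892, Mul(-1, -2160)) = Add(-16892, 2160) = -14732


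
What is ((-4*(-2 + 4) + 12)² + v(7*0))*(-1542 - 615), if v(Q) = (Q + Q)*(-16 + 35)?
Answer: -34512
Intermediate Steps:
v(Q) = 38*Q (v(Q) = (2*Q)*19 = 38*Q)
((-4*(-2 + 4) + 12)² + v(7*0))*(-1542 - 615) = ((-4*(-2 + 4) + 12)² + 38*(7*0))*(-1542 - 615) = ((-4*2 + 12)² + 38*0)*(-2157) = ((-8 + 12)² + 0)*(-2157) = (4² + 0)*(-2157) = (16 + 0)*(-2157) = 16*(-2157) = -34512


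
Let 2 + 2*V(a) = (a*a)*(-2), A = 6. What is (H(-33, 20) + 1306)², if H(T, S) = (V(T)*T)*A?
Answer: 47143699876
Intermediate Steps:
V(a) = -1 - a² (V(a) = -1 + ((a*a)*(-2))/2 = -1 + (a²*(-2))/2 = -1 + (-2*a²)/2 = -1 - a²)
H(T, S) = 6*T*(-1 - T²) (H(T, S) = ((-1 - T²)*T)*6 = (T*(-1 - T²))*6 = 6*T*(-1 - T²))
(H(-33, 20) + 1306)² = (-6*(-33)*(1 + (-33)²) + 1306)² = (-6*(-33)*(1 + 1089) + 1306)² = (-6*(-33)*1090 + 1306)² = (215820 + 1306)² = 217126² = 47143699876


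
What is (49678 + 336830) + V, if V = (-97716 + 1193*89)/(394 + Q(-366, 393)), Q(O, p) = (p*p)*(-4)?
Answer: 238630803755/617402 ≈ 3.8651e+5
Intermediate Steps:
Q(O, p) = -4*p**2 (Q(O, p) = p**2*(-4) = -4*p**2)
V = -8461/617402 (V = (-97716 + 1193*89)/(394 - 4*393**2) = (-97716 + 106177)/(394 - 4*154449) = 8461/(394 - 617796) = 8461/(-617402) = 8461*(-1/617402) = -8461/617402 ≈ -0.013704)
(49678 + 336830) + V = (49678 + 336830) - 8461/617402 = 386508 - 8461/617402 = 238630803755/617402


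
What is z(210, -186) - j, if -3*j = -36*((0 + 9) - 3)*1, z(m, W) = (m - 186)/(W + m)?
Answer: -71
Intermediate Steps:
z(m, W) = (-186 + m)/(W + m)
j = 72 (j = -(-36*((0 + 9) - 3))/3 = -(-36*(9 - 3))/3 = -(-36*6)/3 = -(-72) = -⅓*(-216) = 72)
z(210, -186) - j = (-186 + 210)/(-186 + 210) - 1*72 = 24/24 - 72 = (1/24)*24 - 72 = 1 - 72 = -71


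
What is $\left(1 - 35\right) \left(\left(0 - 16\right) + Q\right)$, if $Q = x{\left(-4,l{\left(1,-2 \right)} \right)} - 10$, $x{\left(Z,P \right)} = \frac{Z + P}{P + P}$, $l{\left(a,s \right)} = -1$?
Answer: $799$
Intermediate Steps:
$x{\left(Z,P \right)} = \frac{P + Z}{2 P}$
$Q = - \frac{15}{2}$ ($Q = \frac{-1 - 4}{2 \left(-1\right)} - 10 = \frac{1}{2} \left(-1\right) \left(-5\right) - 10 = \frac{5}{2} - 10 = - \frac{15}{2} \approx -7.5$)
$\left(1 - 35\right) \left(\left(0 - 16\right) + Q\right) = \left(1 - 35\right) \left(\left(0 - 16\right) - \frac{15}{2}\right) = - 34 \left(-16 - \frac{15}{2}\right) = \left(-34\right) \left(- \frac{47}{2}\right) = 799$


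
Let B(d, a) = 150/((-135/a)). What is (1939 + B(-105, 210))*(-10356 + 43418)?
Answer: 169178254/3 ≈ 5.6393e+7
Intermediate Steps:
B(d, a) = -10*a/9 (B(d, a) = 150*(-a/135) = -10*a/9)
(1939 + B(-105, 210))*(-10356 + 43418) = (1939 - 10/9*210)*(-10356 + 43418) = (1939 - 700/3)*33062 = (5117/3)*33062 = 169178254/3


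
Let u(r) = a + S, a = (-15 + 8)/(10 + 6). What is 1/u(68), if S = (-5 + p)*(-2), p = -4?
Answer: 16/281 ≈ 0.056939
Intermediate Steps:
S = 18 (S = (-5 - 4)*(-2) = -9*(-2) = 18)
a = -7/16 ≈ -0.43750
u(r) = 281/16 (u(r) = -7/16 + 18 = 281/16)
1/u(68) = 1/(281/16) = 16/281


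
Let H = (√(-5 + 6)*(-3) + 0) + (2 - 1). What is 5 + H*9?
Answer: -13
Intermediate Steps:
H = -2 (H = (√1*(-3) + 0) + 1 = (1*(-3) + 0) + 1 = (-3 + 0) + 1 = -3 + 1 = -2)
5 + H*9 = 5 - 2*9 = 5 - 18 = -13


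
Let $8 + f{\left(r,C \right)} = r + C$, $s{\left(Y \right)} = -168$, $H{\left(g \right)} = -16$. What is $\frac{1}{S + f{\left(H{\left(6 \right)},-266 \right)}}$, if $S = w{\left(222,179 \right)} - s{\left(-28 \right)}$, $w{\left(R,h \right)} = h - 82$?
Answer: $- \frac{1}{25} \approx -0.04$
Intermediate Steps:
$w{\left(R,h \right)} = -82 + h$ ($w{\left(R,h \right)} = h - 82 = -82 + h$)
$S = 265$ ($S = \left(-82 + 179\right) - -168 = 97 + 168 = 265$)
$f{\left(r,C \right)} = -8 + C + r$ ($f{\left(r,C \right)} = -8 + \left(r + C\right) = -8 + \left(C + r\right) = -8 + C + r$)
$\frac{1}{S + f{\left(H{\left(6 \right)},-266 \right)}} = \frac{1}{265 - 290} = \frac{1}{-25} = - \frac{1}{25}$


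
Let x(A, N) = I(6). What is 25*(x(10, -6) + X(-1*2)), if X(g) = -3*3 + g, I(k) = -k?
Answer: -425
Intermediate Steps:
x(A, N) = -6 (x(A, N) = -1*6 = -6)
X(g) = -9 + g
25*(x(10, -6) + X(-1*2)) = 25*(-6 + (-9 - 1*2)) = 25*(-6 + (-9 - 2)) = 25*(-6 - 11) = 25*(-17) = -425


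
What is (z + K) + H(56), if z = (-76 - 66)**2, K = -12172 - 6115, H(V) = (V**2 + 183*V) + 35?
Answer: 15296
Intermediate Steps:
H(V) = 35 + V**2 + 183*V
K = -18287
z = 20164 (z = (-142)**2 = 20164)
(z + K) + H(56) = (20164 - 18287) + (35 + 56**2 + 183*56) = 1877 + (35 + 3136 + 10248) = 1877 + 13419 = 15296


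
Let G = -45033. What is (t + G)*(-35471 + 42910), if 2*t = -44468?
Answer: -500399213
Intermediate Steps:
t = -22234 (t = (½)*(-44468) = -22234)
(t + G)*(-35471 + 42910) = (-22234 - 45033)*(-35471 + 42910) = -67267*7439 = -500399213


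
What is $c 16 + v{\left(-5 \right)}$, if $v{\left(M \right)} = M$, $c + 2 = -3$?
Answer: $-85$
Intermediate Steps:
$c = -5$ ($c = -2 - 3 = -5$)
$c 16 + v{\left(-5 \right)} = \left(-5\right) 16 - 5 = -80 - 5 = -85$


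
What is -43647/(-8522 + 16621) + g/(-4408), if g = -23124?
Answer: -1278675/8925098 ≈ -0.14327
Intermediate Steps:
-43647/(-8522 + 16621) + g/(-4408) = -43647/(-8522 + 16621) - 23124/(-4408) = -43647/8099 - 23124*(-1/4408) = -43647*1/8099 + 5781/1102 = -43647/8099 + 5781/1102 = -1278675/8925098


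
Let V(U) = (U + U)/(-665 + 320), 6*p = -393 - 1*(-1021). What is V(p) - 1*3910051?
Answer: -4046903413/1035 ≈ -3.9101e+6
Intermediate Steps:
p = 314/3 (p = (-393 - 1*(-1021))/6 = (-393 + 1021)/6 = (1/6)*628 = 314/3 ≈ 104.67)
V(U) = -2*U/345 (V(U) = (2*U)/(-345) = (2*U)*(-1/345) = -2*U/345)
V(p) - 1*3910051 = -2/345*314/3 - 1*3910051 = -628/1035 - 3910051 = -4046903413/1035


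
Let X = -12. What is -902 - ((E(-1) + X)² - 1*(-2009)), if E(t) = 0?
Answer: -3055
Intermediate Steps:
-902 - ((E(-1) + X)² - 1*(-2009)) = -902 - ((0 - 12)² - 1*(-2009)) = -902 - ((-12)² + 2009) = -902 - (144 + 2009) = -902 - 1*2153 = -902 - 2153 = -3055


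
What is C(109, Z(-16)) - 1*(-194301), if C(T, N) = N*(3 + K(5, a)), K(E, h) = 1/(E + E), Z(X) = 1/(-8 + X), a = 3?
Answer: 46632209/240 ≈ 1.9430e+5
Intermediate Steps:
K(E, h) = 1/(2*E)
C(T, N) = 31*N/10 (C(T, N) = N*(3 + (½)/5) = N*(3 + (½)*(⅕)) = N*(3 + ⅒) = N*(31/10) = 31*N/10)
C(109, Z(-16)) - 1*(-194301) = 31/(10*(-8 - 16)) - 1*(-194301) = (31/10)/(-24) + 194301 = (31/10)*(-1/24) + 194301 = -31/240 + 194301 = 46632209/240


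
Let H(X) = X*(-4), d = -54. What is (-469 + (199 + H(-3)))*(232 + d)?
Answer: -45924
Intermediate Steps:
H(X) = -4*X
(-469 + (199 + H(-3)))*(232 + d) = (-469 + (199 - 4*(-3)))*(232 - 54) = (-469 + (199 + 12))*178 = (-469 + 211)*178 = -258*178 = -45924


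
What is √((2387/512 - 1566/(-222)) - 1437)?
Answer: I*√1998042698/1184 ≈ 37.753*I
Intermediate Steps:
√((2387/512 - 1566/(-222)) - 1437) = √((2387*(1/512) - 1566*(-1/222)) - 1437) = √((2387/512 + 261/37) - 1437) = √(221951/18944 - 1437) = √(-27000577/18944) = I*√1998042698/1184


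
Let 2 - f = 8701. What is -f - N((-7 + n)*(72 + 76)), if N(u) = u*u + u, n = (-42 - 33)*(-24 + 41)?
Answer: -35999551261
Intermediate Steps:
f = -8699 (f = 2 - 1*8701 = 2 - 8701 = -8699)
n = -1275 (n = -75*17 = -1275)
N(u) = u + u² (N(u) = u² + u = u + u²)
-f - N((-7 + n)*(72 + 76)) = -1*(-8699) - (-7 - 1275)*(72 + 76)*(1 + (-7 - 1275)*(72 + 76)) = 8699 - (-1282*148)*(1 - 1282*148) = 8699 - (-189736)*(1 - 189736) = 8699 - (-189736)*(-189735) = 8699 - 1*35999559960 = 8699 - 35999559960 = -35999551261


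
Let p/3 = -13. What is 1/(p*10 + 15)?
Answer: -1/375 ≈ -0.0026667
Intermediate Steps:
p = -39 (p = 3*(-13) = -39)
1/(p*10 + 15) = 1/(-39*10 + 15) = 1/(-390 + 15) = 1/(-375) = -1/375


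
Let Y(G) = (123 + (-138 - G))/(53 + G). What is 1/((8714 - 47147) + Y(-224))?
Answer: -9/345908 ≈ -2.6018e-5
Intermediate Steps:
Y(G) = (-15 - G)/(53 + G)
1/((8714 - 47147) + Y(-224)) = 1/((8714 - 47147) + (-15 - 1*(-224))/(53 - 224)) = 1/(-38433 + (-15 + 224)/(-171)) = 1/(-38433 - 1/171*209) = 1/(-38433 - 11/9) = 1/(-345908/9) = -9/345908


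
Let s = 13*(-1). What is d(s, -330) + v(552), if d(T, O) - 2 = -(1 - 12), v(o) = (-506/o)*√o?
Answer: 13 - 11*√138/6 ≈ -8.5368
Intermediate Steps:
v(o) = -506/√o
s = -13
d(T, O) = 13 (d(T, O) = 2 - (1 - 12) = 2 - 1*(-11) = 2 + 11 = 13)
d(s, -330) + v(552) = 13 - 11*√138/6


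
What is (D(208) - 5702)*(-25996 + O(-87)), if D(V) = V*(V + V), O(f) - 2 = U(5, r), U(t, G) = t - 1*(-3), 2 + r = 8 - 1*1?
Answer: -2100344436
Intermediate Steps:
r = 5 (r = -2 + (8 - 1*1) = -2 + (8 - 1) = -2 + 7 = 5)
U(t, G) = 3 + t (U(t, G) = t + 3 = 3 + t)
O(f) = 10 (O(f) = 2 + (3 + 5) = 2 + 8 = 10)
D(V) = 2*V**2 (D(V) = V*(2*V) = 2*V**2)
(D(208) - 5702)*(-25996 + O(-87)) = (2*208**2 - 5702)*(-25996 + 10) = (2*43264 - 5702)*(-25986) = (86528 - 5702)*(-25986) = 80826*(-25986) = -2100344436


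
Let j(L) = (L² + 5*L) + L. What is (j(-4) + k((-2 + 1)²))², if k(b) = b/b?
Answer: 49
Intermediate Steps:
k(b) = 1
j(L) = L² + 6*L
(j(-4) + k((-2 + 1)²))² = (-4*(6 - 4) + 1)² = (-4*2 + 1)² = (-8 + 1)² = (-7)² = 49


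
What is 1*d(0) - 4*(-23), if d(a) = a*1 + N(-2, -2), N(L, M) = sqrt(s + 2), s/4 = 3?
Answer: 92 + sqrt(14) ≈ 95.742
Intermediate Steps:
s = 12 (s = 4*3 = 12)
N(L, M) = sqrt(14) (N(L, M) = sqrt(12 + 2) = sqrt(14))
d(a) = a + sqrt(14) (d(a) = a*1 + sqrt(14) = a + sqrt(14))
1*d(0) - 4*(-23) = 1*(0 + sqrt(14)) - 4*(-23) = 1*sqrt(14) + 92 = sqrt(14) + 92 = 92 + sqrt(14)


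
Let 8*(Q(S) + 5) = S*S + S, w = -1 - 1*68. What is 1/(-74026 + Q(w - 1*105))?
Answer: -4/281073 ≈ -1.4231e-5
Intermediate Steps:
w = -69 (w = -1 - 68 = -69)
Q(S) = -5 + S/8 + S²/8 (Q(S) = -5 + (S*S + S)/8 = -5 + (S² + S)/8 = -5 + (S + S²)/8 = -5 + (S/8 + S²/8) = -5 + S/8 + S²/8)
1/(-74026 + Q(w - 1*105)) = 1/(-74026 + (-5 + (-69 - 1*105)/8 + (-69 - 1*105)²/8)) = 1/(-74026 + (-5 + (-69 - 105)/8 + (-69 - 105)²/8)) = 1/(-74026 + (-5 + (⅛)*(-174) + (⅛)*(-174)²)) = 1/(-74026 + (-5 - 87/4 + (⅛)*30276)) = 1/(-74026 + (-5 - 87/4 + 7569/2)) = 1/(-74026 + 15031/4) = 1/(-281073/4) = -4/281073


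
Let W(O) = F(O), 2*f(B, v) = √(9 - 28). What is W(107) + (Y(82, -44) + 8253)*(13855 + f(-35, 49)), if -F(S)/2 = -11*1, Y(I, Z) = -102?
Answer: 112932127 + 8151*I*√19/2 ≈ 1.1293e+8 + 17765.0*I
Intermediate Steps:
f(B, v) = I*√19/2 (f(B, v) = √(9 - 28)/2 = √(-19)/2 = (I*√19)/2 = I*√19/2)
F(S) = 22 (F(S) = -(-22) = -2*(-11) = 22)
W(O) = 22
W(107) + (Y(82, -44) + 8253)*(13855 + f(-35, 49)) = 22 + (-102 + 8253)*(13855 + I*√19/2) = 22 + 8151*(13855 + I*√19/2) = 22 + (112932105 + 8151*I*√19/2) = 112932127 + 8151*I*√19/2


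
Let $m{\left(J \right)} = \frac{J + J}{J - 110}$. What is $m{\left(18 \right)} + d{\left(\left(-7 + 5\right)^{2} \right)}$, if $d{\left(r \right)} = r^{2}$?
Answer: $\frac{359}{23} \approx 15.609$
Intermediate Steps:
$m{\left(J \right)} = \frac{2 J}{-110 + J}$
$m{\left(18 \right)} + d{\left(\left(-7 + 5\right)^{2} \right)} = 2 \cdot 18 \frac{1}{-110 + 18} + \left(\left(-7 + 5\right)^{2}\right)^{2} = 2 \cdot 18 \frac{1}{-92} + \left(\left(-2\right)^{2}\right)^{2} = 2 \cdot 18 \left(- \frac{1}{92}\right) + 4^{2} = - \frac{9}{23} + 16 = \frac{359}{23}$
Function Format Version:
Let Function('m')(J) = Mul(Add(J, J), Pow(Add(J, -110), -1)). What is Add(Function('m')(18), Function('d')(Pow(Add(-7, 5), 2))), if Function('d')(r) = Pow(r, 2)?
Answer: Rational(359, 23) ≈ 15.609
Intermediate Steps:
Function('m')(J) = Mul(2, J, Pow(Add(-110, J), -1)) (Function('m')(J) = Mul(Mul(2, J), Pow(Add(-110, J), -1)) = Mul(2, J, Pow(Add(-110, J), -1)))
Add(Function('m')(18), Function('d')(Pow(Add(-7, 5), 2))) = Add(Mul(2, 18, Pow(Add(-110, 18), -1)), Pow(Pow(Add(-7, 5), 2), 2)) = Add(Mul(2, 18, Pow(-92, -1)), Pow(Pow(-2, 2), 2)) = Add(Mul(2, 18, Rational(-1, 92)), Pow(4, 2)) = Add(Rational(-9, 23), 16) = Rational(359, 23)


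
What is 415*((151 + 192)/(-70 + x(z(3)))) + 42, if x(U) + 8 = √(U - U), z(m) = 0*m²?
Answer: -139069/78 ≈ -1782.9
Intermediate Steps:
z(m) = 0
x(U) = -8 (x(U) = -8 + √(U - U) = -8 + √0 = -8 + 0 = -8)
415*((151 + 192)/(-70 + x(z(3)))) + 42 = 415*((151 + 192)/(-70 - 8)) + 42 = 415*(343/(-78)) + 42 = 415*(343*(-1/78)) + 42 = 415*(-343/78) + 42 = -142345/78 + 42 = -139069/78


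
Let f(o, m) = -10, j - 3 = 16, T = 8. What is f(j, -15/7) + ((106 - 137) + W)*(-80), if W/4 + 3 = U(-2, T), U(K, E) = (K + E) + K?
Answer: 2150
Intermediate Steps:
j = 19 (j = 3 + 16 = 19)
U(K, E) = E + 2*K (U(K, E) = (E + K) + K = E + 2*K)
W = 4 (W = -12 + 4*(8 + 2*(-2)) = -12 + 4*(8 - 4) = -12 + 4*4 = -12 + 16 = 4)
f(j, -15/7) + ((106 - 137) + W)*(-80) = -10 + ((106 - 137) + 4)*(-80) = -10 + (-31 + 4)*(-80) = -10 - 27*(-80) = -10 + 2160 = 2150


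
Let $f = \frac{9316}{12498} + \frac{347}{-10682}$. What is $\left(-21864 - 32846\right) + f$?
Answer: $- \frac{3651944374427}{66751818} \approx -54709.0$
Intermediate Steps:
$f = \frac{47588353}{66751818}$ ($f = 9316 \cdot \frac{1}{12498} + 347 \left(- \frac{1}{10682}\right) = \frac{4658}{6249} - \frac{347}{10682} = \frac{47588353}{66751818} \approx 0.71291$)
$\left(-21864 - 32846\right) + f = \left(-21864 - 32846\right) + \frac{47588353}{66751818} = -54710 + \frac{47588353}{66751818} = - \frac{3651944374427}{66751818}$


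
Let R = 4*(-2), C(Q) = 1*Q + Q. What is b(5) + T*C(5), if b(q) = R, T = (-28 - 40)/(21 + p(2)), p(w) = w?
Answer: -864/23 ≈ -37.565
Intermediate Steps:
C(Q) = 2*Q (C(Q) = Q + Q = 2*Q)
R = -8
T = -68/23 (T = (-28 - 40)/(21 + 2) = -68/23 ≈ -2.9565)
b(q) = -8
b(5) + T*C(5) = -8 - 136*5/23 = -8 - 68/23*10 = -8 - 680/23 = -864/23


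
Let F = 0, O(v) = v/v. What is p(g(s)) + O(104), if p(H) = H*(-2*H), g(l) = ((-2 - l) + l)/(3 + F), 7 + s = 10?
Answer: ⅑ ≈ 0.11111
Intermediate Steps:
s = 3 (s = -7 + 10 = 3)
O(v) = 1
g(l) = -⅔ (g(l) = ((-2 - l) + l)/(3 + 0) = -2/3 = -2*⅓ = -⅔)
p(H) = -2*H²
p(g(s)) + O(104) = -2*(-⅔)² + 1 = -2*4/9 + 1 = -8/9 + 1 = ⅑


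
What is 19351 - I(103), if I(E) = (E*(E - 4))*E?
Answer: -1030940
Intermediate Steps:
I(E) = E²*(-4 + E) (I(E) = (E*(-4 + E))*E = E²*(-4 + E))
19351 - I(103) = 19351 - 103²*(-4 + 103) = 19351 - 10609*99 = 19351 - 1*1050291 = 19351 - 1050291 = -1030940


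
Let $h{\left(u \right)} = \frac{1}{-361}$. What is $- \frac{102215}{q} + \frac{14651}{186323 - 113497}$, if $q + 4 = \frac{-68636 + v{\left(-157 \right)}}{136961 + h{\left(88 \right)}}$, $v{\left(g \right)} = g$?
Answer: $\frac{28311683672724631}{1247038548706} \approx 22703.0$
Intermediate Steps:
$h{\left(u \right)} = - \frac{1}{361}$
$q = - \frac{222605953}{49442920}$ ($q = -4 + \frac{-68636 - 157}{136961 - \frac{1}{361}} = -4 - \frac{68793}{\frac{49442920}{361}} = -4 - \frac{24834273}{49442920} = - \frac{222605953}{49442920} \approx -4.5023$)
$- \frac{102215}{q} + \frac{14651}{186323 - 113497} = - \frac{102215}{- \frac{222605953}{49442920}} + \frac{14651}{186323 - 113497} = \left(-102215\right) \left(- \frac{49442920}{222605953}\right) + \frac{14651}{186323 - 113497} = \frac{5053808067800}{222605953} + \frac{14651}{72826} = \frac{5053808067800}{222605953} + 14651 \cdot \frac{1}{72826} = \frac{5053808067800}{222605953} + \frac{1127}{5602} = \frac{28311683672724631}{1247038548706}$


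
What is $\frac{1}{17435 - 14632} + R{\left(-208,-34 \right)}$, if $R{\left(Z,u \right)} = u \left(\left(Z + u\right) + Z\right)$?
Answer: $\frac{42885901}{2803} \approx 15300.0$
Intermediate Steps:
$R{\left(Z,u \right)} = u \left(u + 2 Z\right)$
$\frac{1}{17435 - 14632} + R{\left(-208,-34 \right)} = \frac{1}{17435 - 14632} - 34 \left(-34 + 2 \left(-208\right)\right) = \frac{1}{2803} - 34 \left(-34 - 416\right) = \frac{1}{2803} - -15300 = \frac{1}{2803} + 15300 = \frac{42885901}{2803}$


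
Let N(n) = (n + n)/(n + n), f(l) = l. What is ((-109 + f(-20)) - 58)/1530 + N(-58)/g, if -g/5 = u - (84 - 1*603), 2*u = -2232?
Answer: -2183/17910 ≈ -0.12189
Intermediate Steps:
u = -1116 (u = (½)*(-2232) = -1116)
N(n) = 1 (N(n) = (2*n)/((2*n)) = (2*n)*(1/(2*n)) = 1)
g = 2985 (g = -5*(-1116 - (84 - 1*603)) = -5*(-1116 - (84 - 603)) = -5*(-1116 - 1*(-519)) = -5*(-1116 + 519) = -5*(-597) = 2985)
((-109 + f(-20)) - 58)/1530 + N(-58)/g = ((-109 - 20) - 58)/1530 + 1/2985 = (-129 - 58)*(1/1530) + 1*(1/2985) = -187*1/1530 + 1/2985 = -11/90 + 1/2985 = -2183/17910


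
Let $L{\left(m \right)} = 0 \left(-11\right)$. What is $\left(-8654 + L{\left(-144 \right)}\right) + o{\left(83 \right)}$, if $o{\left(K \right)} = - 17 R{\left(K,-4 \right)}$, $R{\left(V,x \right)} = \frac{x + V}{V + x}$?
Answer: $-8671$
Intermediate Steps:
$L{\left(m \right)} = 0$
$R{\left(V,x \right)} = 1$ ($R{\left(V,x \right)} = \frac{V + x}{V + x} = 1$)
$o{\left(K \right)} = -17$ ($o{\left(K \right)} = \left(-17\right) 1 = -17$)
$\left(-8654 + L{\left(-144 \right)}\right) + o{\left(83 \right)} = \left(-8654 + 0\right) - 17 = -8654 - 17 = -8671$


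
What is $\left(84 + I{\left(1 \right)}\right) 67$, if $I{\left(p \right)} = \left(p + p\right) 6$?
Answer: $6432$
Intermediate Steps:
$I{\left(p \right)} = 12 p$ ($I{\left(p \right)} = 2 p 6 = 12 p$)
$\left(84 + I{\left(1 \right)}\right) 67 = \left(84 + 12 \cdot 1\right) 67 = \left(84 + 12\right) 67 = 96 \cdot 67 = 6432$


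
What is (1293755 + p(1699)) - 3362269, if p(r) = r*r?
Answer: 818087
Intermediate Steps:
p(r) = r**2
(1293755 + p(1699)) - 3362269 = (1293755 + 1699**2) - 3362269 = (1293755 + 2886601) - 3362269 = 4180356 - 3362269 = 818087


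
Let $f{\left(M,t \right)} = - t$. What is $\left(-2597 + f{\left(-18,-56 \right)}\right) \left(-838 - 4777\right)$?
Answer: $14267715$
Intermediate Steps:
$\left(-2597 + f{\left(-18,-56 \right)}\right) \left(-838 - 4777\right) = \left(-2597 - -56\right) \left(-838 - 4777\right) = \left(-2597 + 56\right) \left(-5615\right) = \left(-2541\right) \left(-5615\right) = 14267715$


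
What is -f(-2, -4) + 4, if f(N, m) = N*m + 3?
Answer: -7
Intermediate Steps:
f(N, m) = 3 + N*m
-f(-2, -4) + 4 = -(3 - 2*(-4)) + 4 = -(3 + 8) + 4 = -1*11 + 4 = -11 + 4 = -7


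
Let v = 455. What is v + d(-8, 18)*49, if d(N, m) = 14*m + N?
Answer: 12411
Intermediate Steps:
d(N, m) = N + 14*m
v + d(-8, 18)*49 = 455 + (-8 + 14*18)*49 = 455 + (-8 + 252)*49 = 455 + 244*49 = 455 + 11956 = 12411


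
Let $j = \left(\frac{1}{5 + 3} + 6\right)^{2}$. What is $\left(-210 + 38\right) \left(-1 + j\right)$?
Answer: $- \frac{100491}{16} \approx -6280.7$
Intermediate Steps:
$j = \frac{2401}{64}$ ($j = \left(\frac{1}{8} + 6\right)^{2} = \left(\frac{49}{8}\right)^{2} = \frac{2401}{64} \approx 37.516$)
$\left(-210 + 38\right) \left(-1 + j\right) = \left(-210 + 38\right) \left(-1 + \frac{2401}{64}\right) = \left(-172\right) \frac{2337}{64} = - \frac{100491}{16}$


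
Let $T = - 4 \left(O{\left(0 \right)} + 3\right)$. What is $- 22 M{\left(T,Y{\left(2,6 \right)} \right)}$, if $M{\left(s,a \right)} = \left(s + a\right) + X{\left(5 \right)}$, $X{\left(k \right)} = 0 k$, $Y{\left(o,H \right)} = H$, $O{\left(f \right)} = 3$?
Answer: $396$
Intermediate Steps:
$X{\left(k \right)} = 0$
$T = -24$ ($T = - 4 \left(3 + 3\right) = \left(-4\right) 6 = -24$)
$M{\left(s,a \right)} = a + s$ ($M{\left(s,a \right)} = \left(s + a\right) + 0 = \left(a + s\right) + 0 = a + s$)
$- 22 M{\left(T,Y{\left(2,6 \right)} \right)} = - 22 \left(6 - 24\right) = \left(-22\right) \left(-18\right) = 396$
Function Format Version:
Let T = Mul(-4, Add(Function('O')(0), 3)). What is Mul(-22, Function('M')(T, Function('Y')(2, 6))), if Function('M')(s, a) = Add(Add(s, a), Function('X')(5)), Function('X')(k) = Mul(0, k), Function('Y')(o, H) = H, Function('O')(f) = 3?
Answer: 396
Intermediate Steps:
Function('X')(k) = 0
T = -24 (T = Mul(-4, Add(3, 3)) = Mul(-4, 6) = -24)
Function('M')(s, a) = Add(a, s) (Function('M')(s, a) = Add(Add(s, a), 0) = Add(Add(a, s), 0) = Add(a, s))
Mul(-22, Function('M')(T, Function('Y')(2, 6))) = Mul(-22, Add(6, -24)) = Mul(-22, -18) = 396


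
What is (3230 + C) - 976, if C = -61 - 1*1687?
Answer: 506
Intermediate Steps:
C = -1748 (C = -61 - 1687 = -1748)
(3230 + C) - 976 = (3230 - 1748) - 976 = 1482 - 976 = 506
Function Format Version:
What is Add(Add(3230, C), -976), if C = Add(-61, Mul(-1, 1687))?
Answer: 506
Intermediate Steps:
C = -1748 (C = Add(-61, -1687) = -1748)
Add(Add(3230, C), -976) = Add(Add(3230, -1748), -976) = Add(1482, -976) = 506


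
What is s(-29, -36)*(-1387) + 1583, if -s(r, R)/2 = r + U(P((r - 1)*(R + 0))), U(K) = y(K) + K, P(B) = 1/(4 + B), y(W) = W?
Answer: -21370486/271 ≈ -78858.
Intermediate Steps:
U(K) = 2*K (U(K) = K + K = 2*K)
s(r, R) = -4/(4 + R*(-1 + r)) - 2*r (s(r, R) = -2*(r + 2/(4 + (r - 1)*(R + 0))) = -2*(r + 2/(4 + (-1 + r)*R)) = -2*(r + 2/(4 + R*(-1 + r))) = -4/(4 + R*(-1 + r)) - 2*r)
s(-29, -36)*(-1387) + 1583 = (2*(-2 - 1*(-29)*(4 - 36*(-1 - 29)))/(4 - 36*(-1 - 29)))*(-1387) + 1583 = (2*(-2 - 1*(-29)*(4 - 36*(-30)))/(4 - 36*(-30)))*(-1387) + 1583 = (2*(-2 - 1*(-29)*(4 + 1080))/(4 + 1080))*(-1387) + 1583 = (2*(-2 - 1*(-29)*1084)/1084)*(-1387) + 1583 = (2*(1/1084)*(-2 + 31436))*(-1387) + 1583 = (2*(1/1084)*31434)*(-1387) + 1583 = (15717/271)*(-1387) + 1583 = -21799479/271 + 1583 = -21370486/271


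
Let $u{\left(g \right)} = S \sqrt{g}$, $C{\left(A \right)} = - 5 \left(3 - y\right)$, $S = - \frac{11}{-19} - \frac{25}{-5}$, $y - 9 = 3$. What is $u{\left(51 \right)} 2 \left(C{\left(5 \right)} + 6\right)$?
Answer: $\frac{10812 \sqrt{51}}{19} \approx 4063.8$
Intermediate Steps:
$y = 12$ ($y = 9 + 3 = 12$)
$S = \frac{106}{19}$ ($S = \left(-11\right) \left(- \frac{1}{19}\right) - -5 = \frac{11}{19} + 5 = \frac{106}{19} \approx 5.5789$)
$C{\left(A \right)} = 45$ ($C{\left(A \right)} = - 5 \left(3 - 12\right) = \left(-5\right) \left(-9\right) = 45$)
$u{\left(g \right)} = \frac{106 \sqrt{g}}{19}$
$u{\left(51 \right)} 2 \left(C{\left(5 \right)} + 6\right) = \frac{106 \sqrt{51}}{19} \cdot 2 \left(45 + 6\right) = \frac{106 \sqrt{51}}{19} \cdot 2 \cdot 51 = \frac{106 \sqrt{51}}{19} \cdot 102 = \frac{10812 \sqrt{51}}{19}$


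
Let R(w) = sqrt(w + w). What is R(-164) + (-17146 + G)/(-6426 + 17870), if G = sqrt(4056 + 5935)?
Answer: -8573/5722 + sqrt(9991)/11444 + 2*I*sqrt(82) ≈ -1.4895 + 18.111*I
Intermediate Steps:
G = sqrt(9991) ≈ 99.955
R(w) = sqrt(2)*sqrt(w) (R(w) = sqrt(2*w) = sqrt(2)*sqrt(w))
R(-164) + (-17146 + G)/(-6426 + 17870) = sqrt(2)*sqrt(-164) + (-17146 + sqrt(9991))/(-6426 + 17870) = sqrt(2)*(2*I*sqrt(41)) + (-17146 + sqrt(9991))/11444 = 2*I*sqrt(82) + (-17146 + sqrt(9991))*(1/11444) = 2*I*sqrt(82) + (-8573/5722 + sqrt(9991)/11444) = -8573/5722 + sqrt(9991)/11444 + 2*I*sqrt(82)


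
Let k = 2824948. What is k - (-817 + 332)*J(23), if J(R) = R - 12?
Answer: 2830283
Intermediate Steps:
J(R) = -12 + R
k - (-817 + 332)*J(23) = 2824948 - (-817 + 332)*(-12 + 23) = 2824948 - (-485)*11 = 2824948 - 1*(-5335) = 2824948 + 5335 = 2830283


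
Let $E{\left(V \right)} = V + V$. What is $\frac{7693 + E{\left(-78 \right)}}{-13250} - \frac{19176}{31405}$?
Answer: $- \frac{98156297}{83223250} \approx -1.1794$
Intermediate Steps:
$E{\left(V \right)} = 2 V$
$\frac{7693 + E{\left(-78 \right)}}{-13250} - \frac{19176}{31405} = \frac{7693 + 2 \left(-78\right)}{-13250} - \frac{19176}{31405} = \left(7693 - 156\right) \left(- \frac{1}{13250}\right) - \frac{19176}{31405} = 7537 \left(- \frac{1}{13250}\right) - \frac{19176}{31405} = - \frac{7537}{13250} - \frac{19176}{31405} = - \frac{98156297}{83223250}$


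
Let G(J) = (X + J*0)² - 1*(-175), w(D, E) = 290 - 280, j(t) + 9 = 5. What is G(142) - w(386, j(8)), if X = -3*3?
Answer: 246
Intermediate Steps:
j(t) = -4 (j(t) = -9 + 5 = -4)
w(D, E) = 10
X = -9
G(J) = 256 (G(J) = (-9 + J*0)² - 1*(-175) = (-9 + 0)² + 175 = (-9)² + 175 = 81 + 175 = 256)
G(142) - w(386, j(8)) = 256 - 1*10 = 256 - 10 = 246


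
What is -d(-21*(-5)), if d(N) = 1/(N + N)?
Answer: -1/210 ≈ -0.0047619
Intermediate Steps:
d(N) = 1/(2*N)
-d(-21*(-5)) = -1/(2*((-21*(-5)))) = -1/(2*105) = -1*1/210 = -1/210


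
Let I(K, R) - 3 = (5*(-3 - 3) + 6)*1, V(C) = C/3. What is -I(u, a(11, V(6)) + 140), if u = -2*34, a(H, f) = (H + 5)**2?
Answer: 21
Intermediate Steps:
V(C) = C/3 (V(C) = C*(1/3) = C/3)
a(H, f) = (5 + H)**2
u = -68
I(K, R) = -21 (I(K, R) = 3 + (5*(-3 - 3) + 6)*1 = 3 + (5*(-6) + 6)*1 = 3 + (-30 + 6)*1 = 3 - 24*1 = 3 - 24 = -21)
-I(u, a(11, V(6)) + 140) = -1*(-21) = 21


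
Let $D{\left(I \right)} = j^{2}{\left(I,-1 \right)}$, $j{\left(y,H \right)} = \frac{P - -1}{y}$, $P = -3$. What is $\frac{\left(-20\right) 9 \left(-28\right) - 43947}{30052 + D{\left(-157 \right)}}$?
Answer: $- \frac{959018643}{740751752} \approx -1.2947$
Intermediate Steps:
$j{\left(y,H \right)} = - \frac{2}{y}$ ($j{\left(y,H \right)} = \frac{-3 - -1}{y} = \frac{-3 + 1}{y} = - \frac{2}{y}$)
$D{\left(I \right)} = \frac{4}{I^{2}}$ ($D{\left(I \right)} = \left(- \frac{2}{I}\right)^{2} = \frac{4}{I^{2}}$)
$\frac{\left(-20\right) 9 \left(-28\right) - 43947}{30052 + D{\left(-157 \right)}} = \frac{\left(-20\right) 9 \left(-28\right) - 43947}{30052 + \frac{4}{24649}} = \frac{\left(-180\right) \left(-28\right) - 43947}{30052 + 4 \cdot \frac{1}{24649}} = \frac{5040 - 43947}{30052 + \frac{4}{24649}} = - \frac{38907}{\frac{740751752}{24649}} = \left(-38907\right) \frac{24649}{740751752} = - \frac{959018643}{740751752}$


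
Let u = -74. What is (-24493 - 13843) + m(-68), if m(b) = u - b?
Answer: -38342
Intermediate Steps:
m(b) = -74 - b
(-24493 - 13843) + m(-68) = (-24493 - 13843) + (-74 - 1*(-68)) = -38336 + (-74 + 68) = -38336 - 6 = -38342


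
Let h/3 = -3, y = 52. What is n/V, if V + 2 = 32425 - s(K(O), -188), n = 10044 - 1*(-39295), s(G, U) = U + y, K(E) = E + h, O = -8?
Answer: 49339/32559 ≈ 1.5154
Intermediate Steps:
h = -9 (h = 3*(-3) = -9)
K(E) = -9 + E (K(E) = E - 9 = -9 + E)
s(G, U) = 52 + U (s(G, U) = U + 52 = 52 + U)
n = 49339 (n = 10044 + 39295 = 49339)
V = 32559 (V = -2 + (32425 - (52 - 188)) = -2 + (32425 - 1*(-136)) = -2 + (32425 + 136) = -2 + 32561 = 32559)
n/V = 49339/32559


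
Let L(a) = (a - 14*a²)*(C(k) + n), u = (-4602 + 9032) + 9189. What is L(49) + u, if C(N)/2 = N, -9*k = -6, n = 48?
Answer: -4926763/3 ≈ -1.6423e+6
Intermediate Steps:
u = 13619 (u = 4430 + 9189 = 13619)
k = ⅔ (k = -⅑*(-6) = ⅔ ≈ 0.66667)
C(N) = 2*N
L(a) = -2072*a²/3 + 148*a/3 (L(a) = (a - 14*a²)*(2*(⅔) + 48) = (a - 14*a²)*(4/3 + 48) = (a - 14*a²)*(148/3) = -2072*a²/3 + 148*a/3)
L(49) + u = (148/3)*49*(1 - 14*49) + 13619 = (148/3)*49*(1 - 686) + 13619 = (148/3)*49*(-685) + 13619 = -4967620/3 + 13619 = -4926763/3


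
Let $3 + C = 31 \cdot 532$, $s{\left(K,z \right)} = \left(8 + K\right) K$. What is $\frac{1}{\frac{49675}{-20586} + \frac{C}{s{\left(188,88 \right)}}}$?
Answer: $- \frac{8069712}{15861509} \approx -0.50876$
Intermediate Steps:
$s{\left(K,z \right)} = K \left(8 + K\right)$
$C = 16489$ ($C = -3 + 31 \cdot 532 = -3 + 16492 = 16489$)
$\frac{1}{\frac{49675}{-20586} + \frac{C}{s{\left(188,88 \right)}}} = \frac{1}{\frac{49675}{-20586} + \frac{16489}{188 \left(8 + 188\right)}} = \frac{1}{49675 \left(- \frac{1}{20586}\right) + \frac{16489}{188 \cdot 196}} = \frac{1}{- \frac{49675}{20586} + \frac{16489}{36848}} = \frac{1}{- \frac{15861509}{8069712}} = - \frac{8069712}{15861509}$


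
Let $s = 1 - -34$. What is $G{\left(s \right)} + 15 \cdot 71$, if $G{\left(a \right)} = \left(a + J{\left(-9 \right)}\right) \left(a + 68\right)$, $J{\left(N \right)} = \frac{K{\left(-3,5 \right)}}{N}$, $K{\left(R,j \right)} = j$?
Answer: $\frac{41515}{9} \approx 4612.8$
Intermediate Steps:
$s = 35$ ($s = 1 + 34 = 35$)
$J{\left(N \right)} = \frac{5}{N}$
$G{\left(a \right)} = \left(68 + a\right) \left(- \frac{5}{9} + a\right)$ ($G{\left(a \right)} = \left(a + \frac{5}{-9}\right) \left(a + 68\right) = \left(a + 5 \left(- \frac{1}{9}\right)\right) \left(68 + a\right) = \left(a - \frac{5}{9}\right) \left(68 + a\right) = \left(- \frac{5}{9} + a\right) \left(68 + a\right) = \left(68 + a\right) \left(- \frac{5}{9} + a\right)$)
$G{\left(s \right)} + 15 \cdot 71 = \left(- \frac{340}{9} + 35^{2} + \frac{607}{9} \cdot 35\right) + 15 \cdot 71 = \left(- \frac{340}{9} + 1225 + \frac{21245}{9}\right) + 1065 = \frac{31930}{9} + 1065 = \frac{41515}{9}$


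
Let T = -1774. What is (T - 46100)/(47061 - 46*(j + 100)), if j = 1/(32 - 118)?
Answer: -1029291/912923 ≈ -1.1275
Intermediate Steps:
j = -1/86 (j = 1/(-86) = -1/86 ≈ -0.011628)
(T - 46100)/(47061 - 46*(j + 100)) = (-1774 - 46100)/(47061 - 46*(-1/86 + 100)) = -47874/(47061 - 46*8599/86) = -47874/(47061 - 197777/43) = -47874/1825846/43 = -47874*43/1825846 = -1029291/912923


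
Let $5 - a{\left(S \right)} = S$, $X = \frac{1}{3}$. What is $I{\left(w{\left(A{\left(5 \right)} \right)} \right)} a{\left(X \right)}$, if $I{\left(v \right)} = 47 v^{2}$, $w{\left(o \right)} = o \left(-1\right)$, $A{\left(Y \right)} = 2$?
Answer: $\frac{2632}{3} \approx 877.33$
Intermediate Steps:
$X = \frac{1}{3} \approx 0.33333$
$w{\left(o \right)} = - o$
$a{\left(S \right)} = 5 - S$
$I{\left(w{\left(A{\left(5 \right)} \right)} \right)} a{\left(X \right)} = 47 \left(\left(-1\right) 2\right)^{2} \left(5 - \frac{1}{3}\right) = 47 \left(-2\right)^{2} \left(5 - \frac{1}{3}\right) = 47 \cdot 4 \cdot \frac{14}{3} = 188 \cdot \frac{14}{3} = \frac{2632}{3}$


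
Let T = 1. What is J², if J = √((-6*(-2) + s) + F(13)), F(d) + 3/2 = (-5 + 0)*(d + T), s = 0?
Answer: -119/2 ≈ -59.500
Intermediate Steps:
F(d) = -13/2 - 5*d (F(d) = -3/2 + (-5 + 0)*(d + 1) = -3/2 - 5*(1 + d) = -3/2 + (-5 - 5*d) = -13/2 - 5*d)
J = I*√238/2 (J = √((-6*(-2) + 0) + (-13/2 - 5*13)) = √((12 + 0) + (-13/2 - 65)) = √(12 - 143/2) = √(-119/2) = I*√238/2 ≈ 7.7136*I)
J² = (I*√238/2)² = -119/2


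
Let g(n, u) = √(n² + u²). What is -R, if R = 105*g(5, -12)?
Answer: -1365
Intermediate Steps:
R = 1365 (R = 105*√(5² + (-12)²) = 105*√(25 + 144) = 105*√169 = 105*13 = 1365)
-R = -1*1365 = -1365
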